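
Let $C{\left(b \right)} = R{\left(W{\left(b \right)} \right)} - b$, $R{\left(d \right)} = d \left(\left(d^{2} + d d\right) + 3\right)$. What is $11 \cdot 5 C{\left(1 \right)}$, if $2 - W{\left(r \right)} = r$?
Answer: $220$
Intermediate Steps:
$W{\left(r \right)} = 2 - r$
$R{\left(d \right)} = d \left(3 + 2 d^{2}\right)$ ($R{\left(d \right)} = d \left(\left(d^{2} + d^{2}\right) + 3\right) = d \left(2 d^{2} + 3\right) = d \left(3 + 2 d^{2}\right)$)
$C{\left(b \right)} = - b + \left(2 - b\right) \left(3 + 2 \left(2 - b\right)^{2}\right)$ ($C{\left(b \right)} = \left(2 - b\right) \left(3 + 2 \left(2 - b\right)^{2}\right) - b = - b + \left(2 - b\right) \left(3 + 2 \left(2 - b\right)^{2}\right)$)
$11 \cdot 5 C{\left(1 \right)} = 11 \cdot 5 \left(\left(-1\right) 1 - \left(-2 + 1\right) \left(3 + 2 \left(-2 + 1\right)^{2}\right)\right) = 55 \left(-1 - - (3 + 2 \left(-1\right)^{2})\right) = 55 \left(-1 - - (3 + 2 \cdot 1)\right) = 55 \left(-1 - - (3 + 2)\right) = 55 \left(-1 - \left(-1\right) 5\right) = 55 \left(-1 + 5\right) = 55 \cdot 4 = 220$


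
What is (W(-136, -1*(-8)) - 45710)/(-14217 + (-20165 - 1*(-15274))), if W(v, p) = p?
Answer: 22851/9554 ≈ 2.3918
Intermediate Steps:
(W(-136, -1*(-8)) - 45710)/(-14217 + (-20165 - 1*(-15274))) = (-1*(-8) - 45710)/(-14217 + (-20165 - 1*(-15274))) = (8 - 45710)/(-14217 + (-20165 + 15274)) = -45702/(-14217 - 4891) = -45702/(-19108) = -45702*(-1/19108) = 22851/9554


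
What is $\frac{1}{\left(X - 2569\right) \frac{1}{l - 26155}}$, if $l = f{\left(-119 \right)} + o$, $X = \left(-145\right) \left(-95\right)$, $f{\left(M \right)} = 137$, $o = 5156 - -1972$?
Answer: $- \frac{9445}{5603} \approx -1.6857$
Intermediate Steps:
$o = 7128$ ($o = 5156 + 1972 = 7128$)
$X = 13775$
$l = 7265$ ($l = 137 + 7128 = 7265$)
$\frac{1}{\left(X - 2569\right) \frac{1}{l - 26155}} = \frac{1}{\left(13775 - 2569\right) \frac{1}{7265 - 26155}} = \frac{1}{11206 \frac{1}{-18890}} = \frac{1}{11206 \left(- \frac{1}{18890}\right)} = \frac{1}{- \frac{5603}{9445}} = - \frac{9445}{5603}$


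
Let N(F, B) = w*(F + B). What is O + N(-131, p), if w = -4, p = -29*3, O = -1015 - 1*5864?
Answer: -6007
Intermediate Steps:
O = -6879 (O = -1015 - 5864 = -6879)
p = -87
N(F, B) = -4*B - 4*F (N(F, B) = -4*(F + B) = -4*(B + F) = -4*B - 4*F)
O + N(-131, p) = -6879 + (-4*(-87) - 4*(-131)) = -6879 + (348 + 524) = -6879 + 872 = -6007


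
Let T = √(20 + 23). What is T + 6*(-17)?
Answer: -102 + √43 ≈ -95.443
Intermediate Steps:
T = √43 ≈ 6.5574
T + 6*(-17) = √43 + 6*(-17) = √43 - 102 = -102 + √43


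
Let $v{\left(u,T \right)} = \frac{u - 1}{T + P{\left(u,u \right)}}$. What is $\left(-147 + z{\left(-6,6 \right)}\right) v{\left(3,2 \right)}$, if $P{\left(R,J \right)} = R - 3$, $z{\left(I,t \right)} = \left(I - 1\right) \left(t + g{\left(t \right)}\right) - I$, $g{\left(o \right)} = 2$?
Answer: $-197$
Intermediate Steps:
$z{\left(I,t \right)} = - I + \left(-1 + I\right) \left(2 + t\right)$ ($z{\left(I,t \right)} = \left(I - 1\right) \left(t + 2\right) - I = \left(-1 + I\right) \left(2 + t\right) - I = - I + \left(-1 + I\right) \left(2 + t\right)$)
$P{\left(R,J \right)} = -3 + R$ ($P{\left(R,J \right)} = R - 3 = -3 + R$)
$v{\left(u,T \right)} = \frac{-1 + u}{-3 + T + u}$ ($v{\left(u,T \right)} = \frac{u - 1}{T + \left(-3 + u\right)} = \frac{-1 + u}{-3 + T + u}$)
$\left(-147 + z{\left(-6,6 \right)}\right) v{\left(3,2 \right)} = \left(-147 - 50\right) \frac{-1 + 3}{-3 + 2 + 3} = \left(-147 - 50\right) \frac{1}{2} \cdot 2 = \left(-197\right) 1 = -197$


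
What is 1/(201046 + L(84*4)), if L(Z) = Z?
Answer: 1/201382 ≈ 4.9657e-6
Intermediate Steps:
1/(201046 + L(84*4)) = 1/(201046 + 84*4) = 1/(201046 + 336) = 1/201382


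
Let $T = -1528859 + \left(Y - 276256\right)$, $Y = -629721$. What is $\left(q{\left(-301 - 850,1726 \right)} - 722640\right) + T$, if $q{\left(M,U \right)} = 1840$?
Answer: $-3155636$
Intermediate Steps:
$T = -2434836$ ($T = -1528859 - 905977 = -2434836$)
$\left(q{\left(-301 - 850,1726 \right)} - 722640\right) + T = \left(1840 - 722640\right) - 2434836 = -720800 - 2434836 = -3155636$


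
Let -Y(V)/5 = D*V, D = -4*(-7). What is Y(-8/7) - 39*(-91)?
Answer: 3709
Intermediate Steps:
D = 28
Y(V) = -140*V
Y(-8/7) - 39*(-91) = -(-1120)/7 - 39*(-91) = -(-1120)/7 + 3549 = -140*(-8/7) + 3549 = 160 + 3549 = 3709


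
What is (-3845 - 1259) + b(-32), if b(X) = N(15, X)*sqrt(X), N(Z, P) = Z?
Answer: -5104 + 60*I*sqrt(2) ≈ -5104.0 + 84.853*I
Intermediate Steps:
b(X) = 15*sqrt(X)
(-3845 - 1259) + b(-32) = (-3845 - 1259) + 15*sqrt(-32) = -5104 + 15*(4*I*sqrt(2)) = -5104 + 60*I*sqrt(2)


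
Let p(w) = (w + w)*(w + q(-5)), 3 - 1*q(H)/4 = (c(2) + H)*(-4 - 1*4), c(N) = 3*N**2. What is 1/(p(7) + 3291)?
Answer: 1/6693 ≈ 0.00014941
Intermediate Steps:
q(H) = 396 + 32*H (q(H) = 12 - 4*(3*2**2 + H)*(-4 - 1*4) = 12 - 4*(3*4 + H)*(-4 - 4) = 12 - 4*(12 + H)*(-8) = 12 - 4*(-96 - 8*H) = 12 + (384 + 32*H) = 396 + 32*H)
p(w) = 2*w*(236 + w) (p(w) = (w + w)*(w + (396 + 32*(-5))) = (2*w)*(w + (396 - 160)) = (2*w)*(w + 236) = (2*w)*(236 + w) = 2*w*(236 + w))
1/(p(7) + 3291) = 1/(2*7*(236 + 7) + 3291) = 1/(2*7*243 + 3291) = 1/(3402 + 3291) = 1/6693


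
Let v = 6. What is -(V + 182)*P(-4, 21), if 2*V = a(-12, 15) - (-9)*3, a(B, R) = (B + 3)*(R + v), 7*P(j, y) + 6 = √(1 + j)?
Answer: 606/7 - 101*I*√3/7 ≈ 86.571 - 24.991*I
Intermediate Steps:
P(j, y) = -6/7 + √(1 + j)/7
a(B, R) = (3 + B)*(6 + R) (a(B, R) = (B + 3)*(R + 6) = (3 + B)*(6 + R))
V = -81 (V = ((18 + 3*15 + 6*(-12) - 12*15) - (-9)*3)/2 = ((18 + 45 - 72 - 180) - 1*(-27))/2 = (-189 + 27)/2 = (½)*(-162) = -81)
-(V + 182)*P(-4, 21) = -(-81 + 182)*(-6/7 + √(1 - 4)/7) = -101*(-6/7 + √(-3)/7) = -101*(-6/7 + (I*√3)/7) = -101*(-6/7 + I*√3/7) = -(-606/7 + 101*I*√3/7) = 606/7 - 101*I*√3/7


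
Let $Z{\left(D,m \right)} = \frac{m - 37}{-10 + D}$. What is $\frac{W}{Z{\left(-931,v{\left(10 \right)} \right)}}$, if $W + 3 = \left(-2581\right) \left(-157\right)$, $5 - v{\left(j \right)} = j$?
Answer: $\frac{190653187}{21} \approx 9.0787 \cdot 10^{6}$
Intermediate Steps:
$v{\left(j \right)} = 5 - j$
$Z{\left(D,m \right)} = \frac{-37 + m}{-10 + D}$
$W = 405214$ ($W = -3 - -405217 = -3 + 405217 = 405214$)
$\frac{W}{Z{\left(-931,v{\left(10 \right)} \right)}} = \frac{405214}{\frac{1}{-10 - 931} \left(-37 + \left(5 - 10\right)\right)} = \frac{405214}{\frac{1}{-941} \left(-37 + \left(5 - 10\right)\right)} = \frac{405214}{\left(- \frac{1}{941}\right) \left(-37 - 5\right)} = \frac{405214}{\left(- \frac{1}{941}\right) \left(-42\right)} = \frac{405214}{\frac{42}{941}} = 405214 \cdot \frac{941}{42} = \frac{190653187}{21}$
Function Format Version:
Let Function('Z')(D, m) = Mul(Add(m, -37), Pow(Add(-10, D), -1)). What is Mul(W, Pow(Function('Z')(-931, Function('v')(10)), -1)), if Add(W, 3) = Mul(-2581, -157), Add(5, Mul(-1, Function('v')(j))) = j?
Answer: Rational(190653187, 21) ≈ 9.0787e+6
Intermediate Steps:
Function('v')(j) = Add(5, Mul(-1, j))
Function('Z')(D, m) = Mul(Pow(Add(-10, D), -1), Add(-37, m)) (Function('Z')(D, m) = Mul(Add(-37, m), Pow(Add(-10, D), -1)) = Mul(Pow(Add(-10, D), -1), Add(-37, m)))
W = 405214 (W = Add(-3, Mul(-2581, -157)) = Add(-3, 405217) = 405214)
Mul(W, Pow(Function('Z')(-931, Function('v')(10)), -1)) = Mul(405214, Pow(Mul(Pow(Add(-10, -931), -1), Add(-37, Add(5, Mul(-1, 10)))), -1)) = Mul(405214, Pow(Mul(Pow(-941, -1), Add(-37, Add(5, -10))), -1)) = Mul(405214, Pow(Mul(Rational(-1, 941), Add(-37, -5)), -1)) = Mul(405214, Pow(Mul(Rational(-1, 941), -42), -1)) = Mul(405214, Pow(Rational(42, 941), -1)) = Mul(405214, Rational(941, 42)) = Rational(190653187, 21)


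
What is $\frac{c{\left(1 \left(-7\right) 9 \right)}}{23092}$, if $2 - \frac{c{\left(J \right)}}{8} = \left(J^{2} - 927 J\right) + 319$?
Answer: $- \frac{125374}{5773} \approx -21.717$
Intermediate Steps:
$c{\left(J \right)} = -2536 - 8 J^{2} + 7416 J$ ($c{\left(J \right)} = 16 - 8 \left(\left(J^{2} - 927 J\right) + 319\right) = 16 - 8 \left(319 + J^{2} - 927 J\right) = 16 - \left(2552 - 7416 J + 8 J^{2}\right) = -2536 - 8 J^{2} + 7416 J$)
$\frac{c{\left(1 \left(-7\right) 9 \right)}}{23092} = \frac{-2536 - 8 \left(1 \left(-7\right) 9\right)^{2} + 7416 \cdot 1 \left(-7\right) 9}{23092} = \left(-2536 - 8 \left(\left(-7\right) 9\right)^{2} + 7416 \left(\left(-7\right) 9\right)\right) \frac{1}{23092} = \left(-2536 - 8 \left(-63\right)^{2} + 7416 \left(-63\right)\right) \frac{1}{23092} = \left(-2536 - 31752 - 467208\right) \frac{1}{23092} = \left(-501496\right) \frac{1}{23092} = - \frac{125374}{5773}$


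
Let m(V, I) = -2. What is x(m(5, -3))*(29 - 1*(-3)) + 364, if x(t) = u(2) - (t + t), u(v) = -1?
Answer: 460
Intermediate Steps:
x(t) = -1 - 2*t (x(t) = -1 - (t + t) = -1 - 2*t)
x(m(5, -3))*(29 - 1*(-3)) + 364 = (-1 - 2*(-2))*(29 - 1*(-3)) + 364 = (-1 + 4)*(29 + 3) + 364 = 3*32 + 364 = 96 + 364 = 460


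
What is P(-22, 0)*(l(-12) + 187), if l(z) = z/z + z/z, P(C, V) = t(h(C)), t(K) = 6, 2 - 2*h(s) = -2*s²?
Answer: 1134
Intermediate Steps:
h(s) = 1 + s² (h(s) = 1 - (-1)*s² = 1 + s²)
P(C, V) = 6
l(z) = 2 (l(z) = 1 + 1 = 2)
P(-22, 0)*(l(-12) + 187) = 6*(2 + 187) = 6*189 = 1134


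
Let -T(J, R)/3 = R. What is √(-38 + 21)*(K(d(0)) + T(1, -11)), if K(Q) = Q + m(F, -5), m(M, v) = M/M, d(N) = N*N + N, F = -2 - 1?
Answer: 34*I*√17 ≈ 140.19*I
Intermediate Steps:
T(J, R) = -3*R
F = -3
d(N) = N + N² (d(N) = N² + N = N + N²)
m(M, v) = 1
K(Q) = 1 + Q (K(Q) = Q + 1 = 1 + Q)
√(-38 + 21)*(K(d(0)) + T(1, -11)) = √(-38 + 21)*((1 + 0*(1 + 0)) - 3*(-11)) = √(-17)*((1 + 0*1) + 33) = (I*√17)*((1 + 0) + 33) = (I*√17)*(1 + 33) = (I*√17)*34 = 34*I*√17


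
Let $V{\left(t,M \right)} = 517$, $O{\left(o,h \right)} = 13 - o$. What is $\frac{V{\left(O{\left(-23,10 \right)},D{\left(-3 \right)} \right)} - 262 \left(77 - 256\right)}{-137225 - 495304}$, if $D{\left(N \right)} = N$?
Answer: $- \frac{15805}{210843} \approx -0.074961$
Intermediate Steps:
$\frac{V{\left(O{\left(-23,10 \right)},D{\left(-3 \right)} \right)} - 262 \left(77 - 256\right)}{-137225 - 495304} = \frac{517 - 262 \left(77 - 256\right)}{-137225 - 495304} = \frac{517 - -46898}{-632529} = \left(517 + 46898\right) \left(- \frac{1}{632529}\right) = 47415 \left(- \frac{1}{632529}\right) = - \frac{15805}{210843}$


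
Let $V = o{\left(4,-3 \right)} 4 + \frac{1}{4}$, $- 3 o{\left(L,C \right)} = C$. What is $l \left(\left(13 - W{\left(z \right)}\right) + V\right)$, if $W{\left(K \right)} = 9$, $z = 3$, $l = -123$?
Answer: $- \frac{4059}{4} \approx -1014.8$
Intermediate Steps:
$o{\left(L,C \right)} = - \frac{C}{3}$
$V = \frac{17}{4}$ ($V = \left(- \frac{1}{3}\right) \left(-3\right) 4 + \frac{1}{4} = 1 \cdot 4 + \frac{1}{4} = 4 + \frac{1}{4} = \frac{17}{4} \approx 4.25$)
$l \left(\left(13 - W{\left(z \right)}\right) + V\right) = - 123 \left(\left(13 - 9\right) + \frac{17}{4}\right) = - 123 \left(4 + \frac{17}{4}\right) = \left(-123\right) \frac{33}{4} = - \frac{4059}{4}$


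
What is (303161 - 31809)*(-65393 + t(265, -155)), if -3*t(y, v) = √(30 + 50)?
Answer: -17744521336 - 1085408*√5/3 ≈ -1.7745e+10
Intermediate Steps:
t(y, v) = -4*√5/3 (t(y, v) = -√(30 + 50)/3 = -4*√5/3)
(303161 - 31809)*(-65393 + t(265, -155)) = (303161 - 31809)*(-65393 - 4*√5/3) = 271352*(-65393 - 4*√5/3) = -17744521336 - 1085408*√5/3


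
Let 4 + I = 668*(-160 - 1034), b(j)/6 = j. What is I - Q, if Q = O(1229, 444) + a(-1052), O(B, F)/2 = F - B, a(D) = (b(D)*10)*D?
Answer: -67198266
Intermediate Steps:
b(j) = 6*j
a(D) = 60*D² (a(D) = ((6*D)*10)*D = (60*D)*D = 60*D²)
O(B, F) = -2*B + 2*F (O(B, F) = 2*(F - B) = -2*B + 2*F)
I = -797596 (I = -4 + 668*(-160 - 1034) = -4 + 668*(-1194) = -4 - 797592 = -797596)
Q = 66400670 (Q = (-2*1229 + 2*444) + 60*(-1052)² = (-2458 + 888) + 60*1106704 = -1570 + 66402240 = 66400670)
I - Q = -797596 - 1*66400670 = -797596 - 66400670 = -67198266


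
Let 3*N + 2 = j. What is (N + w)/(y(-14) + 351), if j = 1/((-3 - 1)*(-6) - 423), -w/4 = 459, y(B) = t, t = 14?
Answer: -2198491/436905 ≈ -5.0320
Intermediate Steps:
y(B) = 14
w = -1836 (w = -4*459 = -1836)
j = -1/399 (j = 1/(-4*(-6) - 423) = 1/(24 - 423) = 1/(-399) = -1/399 ≈ -0.0025063)
N = -799/1197 (N = -2/3 + (1/3)*(-1/399) = -2/3 - 1/1197 = -799/1197 ≈ -0.66750)
(N + w)/(y(-14) + 351) = (-799/1197 - 1836)/(14 + 351) = -2198491/1197/365 = -2198491/1197*1/365 = -2198491/436905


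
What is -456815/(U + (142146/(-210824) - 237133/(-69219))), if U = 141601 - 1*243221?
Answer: 3333156690248820/741451597167551 ≈ 4.4954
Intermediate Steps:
U = -101620 (U = 141601 - 243221 = -101620)
-456815/(U + (142146/(-210824) - 237133/(-69219))) = -456815/(-101620 + (142146/(-210824) - 237133/(-69219))) = -456815/(-101620 + (142146*(-1/210824) - 237133*(-1/69219))) = -456815/(-101620 + (-71073/105412 + 237133/69219)) = -456815/(-101620 + 20077061809/7296513228) = -456815/(-741451597167551/7296513228) = -456815*(-7296513228/741451597167551) = 3333156690248820/741451597167551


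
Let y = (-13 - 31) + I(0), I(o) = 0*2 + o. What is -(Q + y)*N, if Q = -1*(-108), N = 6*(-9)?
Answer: 3456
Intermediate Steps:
N = -54
Q = 108
I(o) = o (I(o) = 0 + o = o)
y = -44 (y = (-13 - 31) + 0 = -44 + 0 = -44)
-(Q + y)*N = -(108 - 44)*(-54) = -64*(-54) = -1*(-3456) = 3456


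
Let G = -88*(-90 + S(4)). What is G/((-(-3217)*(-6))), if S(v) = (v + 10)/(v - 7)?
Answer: -12496/28953 ≈ -0.43160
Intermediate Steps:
S(v) = (10 + v)/(-7 + v)
G = 24992/3 (G = -88*(-90 + (10 + 4)/(-7 + 4)) = -88*(-90 + 14/(-3)) = -88*(-90 - 1/3*14) = -88*(-90 - 14/3) = -88*(-284/3) = 24992/3 ≈ 8330.7)
G/((-(-3217)*(-6))) = 24992/(3*((-(-3217)*(-6)))) = 24992/(3*((-3217*6))) = (24992/3)/(-19302) = (24992/3)*(-1/19302) = -12496/28953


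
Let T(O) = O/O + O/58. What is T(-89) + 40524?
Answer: 2350361/58 ≈ 40523.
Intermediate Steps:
T(O) = 1 + O/58 (T(O) = 1 + O*(1/58) = 1 + O/58)
T(-89) + 40524 = (1 + (1/58)*(-89)) + 40524 = (1 - 89/58) + 40524 = -31/58 + 40524 = 2350361/58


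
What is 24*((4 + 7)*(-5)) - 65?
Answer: -1385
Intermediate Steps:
24*((4 + 7)*(-5)) - 65 = 24*(11*(-5)) - 65 = 24*(-55) - 65 = -1320 - 65 = -1385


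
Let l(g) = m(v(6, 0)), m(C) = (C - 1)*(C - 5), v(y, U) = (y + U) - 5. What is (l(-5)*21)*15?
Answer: 0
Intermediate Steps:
v(y, U) = -5 + U + y (v(y, U) = (U + y) - 5 = -5 + U + y)
m(C) = (-1 + C)*(-5 + C)
l(g) = 0 (l(g) = 5 + (-5 + 0 + 6)² - 6*(-5 + 0 + 6) = 5 + 1² - 6*1 = 5 + 1 - 6 = 0)
(l(-5)*21)*15 = (0*21)*15 = 0*15 = 0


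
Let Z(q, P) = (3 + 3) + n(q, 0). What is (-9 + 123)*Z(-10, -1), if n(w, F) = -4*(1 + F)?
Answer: 228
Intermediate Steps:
n(w, F) = -4 - 4*F
Z(q, P) = 2 (Z(q, P) = (3 + 3) + (-4 - 4*0) = 6 + (-4 + 0) = 6 - 4 = 2)
(-9 + 123)*Z(-10, -1) = (-9 + 123)*2 = 114*2 = 228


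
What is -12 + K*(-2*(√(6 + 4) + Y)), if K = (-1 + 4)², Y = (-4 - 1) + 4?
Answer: 6 - 18*√10 ≈ -50.921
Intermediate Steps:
Y = -1 (Y = -5 + 4 = -1)
K = 9 (K = 3² = 9)
-12 + K*(-2*(√(6 + 4) + Y)) = -12 + 9*(-2*(√(6 + 4) - 1)) = -12 + 9*(-2*(√10 - 1)) = -12 + 9*(-2*(-1 + √10)) = -12 + 9*(2 - 2*√10) = -12 + (18 - 18*√10) = 6 - 18*√10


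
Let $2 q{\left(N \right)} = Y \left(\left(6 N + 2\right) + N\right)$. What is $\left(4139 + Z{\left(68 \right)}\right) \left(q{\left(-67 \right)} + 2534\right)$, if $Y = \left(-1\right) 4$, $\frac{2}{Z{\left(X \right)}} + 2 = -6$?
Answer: $14353185$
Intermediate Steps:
$Z{\left(X \right)} = - \frac{1}{4}$ ($Z{\left(X \right)} = \frac{2}{-2 - 6} = \frac{2}{-8} = 2 \left(- \frac{1}{8}\right) = - \frac{1}{4}$)
$Y = -4$
$q{\left(N \right)} = -4 - 14 N$ ($q{\left(N \right)} = \frac{\left(-4\right) \left(\left(6 N + 2\right) + N\right)}{2} = \frac{\left(-4\right) \left(\left(2 + 6 N\right) + N\right)}{2} = \frac{\left(-4\right) \left(2 + 7 N\right)}{2} = \frac{-8 - 28 N}{2} = -4 - 14 N$)
$\left(4139 + Z{\left(68 \right)}\right) \left(q{\left(-67 \right)} + 2534\right) = \left(4139 - \frac{1}{4}\right) \left(\left(-4 - -938\right) + 2534\right) = \frac{16555 \left(\left(-4 + 938\right) + 2534\right)}{4} = \frac{16555 \left(934 + 2534\right)}{4} = \frac{16555}{4} \cdot 3468 = 14353185$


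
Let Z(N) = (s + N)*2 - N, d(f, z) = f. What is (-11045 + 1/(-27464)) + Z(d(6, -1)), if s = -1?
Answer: -303230025/27464 ≈ -11041.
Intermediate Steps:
Z(N) = -2 + N (Z(N) = (-1 + N)*2 - N = (-2 + 2*N) - N = -2 + N)
(-11045 + 1/(-27464)) + Z(d(6, -1)) = (-11045 + 1/(-27464)) + (-2 + 6) = (-11045 - 1/27464) + 4 = -303339881/27464 + 4 = -303230025/27464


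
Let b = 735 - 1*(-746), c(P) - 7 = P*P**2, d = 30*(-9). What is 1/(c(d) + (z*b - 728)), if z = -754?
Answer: -1/20800395 ≈ -4.8076e-8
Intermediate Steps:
d = -270
c(P) = 7 + P**3 (c(P) = 7 + P*P**2 = 7 + P**3)
b = 1481 (b = 735 + 746 = 1481)
1/(c(d) + (z*b - 728)) = 1/((7 + (-270)**3) + (-754*1481 - 728)) = 1/((7 - 19683000) + (-1116674 - 728)) = 1/(-19682993 - 1117402) = 1/(-20800395) = -1/20800395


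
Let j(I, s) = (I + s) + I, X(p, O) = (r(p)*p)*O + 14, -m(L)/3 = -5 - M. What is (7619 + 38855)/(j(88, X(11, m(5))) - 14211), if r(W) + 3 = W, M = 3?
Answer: -46474/11909 ≈ -3.9024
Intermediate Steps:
m(L) = 24 (m(L) = -3*(-5 - 1*3) = -3*(-5 - 3) = -3*(-8) = 24)
r(W) = -3 + W
X(p, O) = 14 + O*p*(-3 + p) (X(p, O) = ((-3 + p)*p)*O + 14 = (p*(-3 + p))*O + 14 = O*p*(-3 + p) + 14 = 14 + O*p*(-3 + p))
j(I, s) = s + 2*I
(7619 + 38855)/(j(88, X(11, m(5))) - 14211) = (7619 + 38855)/(((14 + 24*11*(-3 + 11)) + 2*88) - 14211) = 46474/(((14 + 24*11*8) + 176) - 14211) = 46474/(((14 + 2112) + 176) - 14211) = 46474/((2126 + 176) - 14211) = 46474/(2302 - 14211) = 46474/(-11909) = 46474*(-1/11909) = -46474/11909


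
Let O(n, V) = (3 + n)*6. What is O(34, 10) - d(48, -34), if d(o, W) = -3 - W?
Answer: 191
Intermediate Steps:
O(n, V) = 18 + 6*n
O(34, 10) - d(48, -34) = (18 + 6*34) - (-3 - 1*(-34)) = (18 + 204) - (-3 + 34) = 222 - 1*31 = 222 - 31 = 191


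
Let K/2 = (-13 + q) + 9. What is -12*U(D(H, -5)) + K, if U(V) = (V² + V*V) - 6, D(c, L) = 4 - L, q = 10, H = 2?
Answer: -1860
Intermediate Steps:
U(V) = -6 + 2*V² (U(V) = (V² + V²) - 6 = 2*V² - 6 = -6 + 2*V²)
K = 12 (K = 2*((-13 + 10) + 9) = 2*(-3 + 9) = 2*6 = 12)
-12*U(D(H, -5)) + K = -12*(-6 + 2*(4 - 1*(-5))²) + 12 = -12*(-6 + 2*(4 + 5)²) + 12 = -12*(-6 + 2*9²) + 12 = -12*(-6 + 2*81) + 12 = -12*(-6 + 162) + 12 = -12*156 + 12 = -1872 + 12 = -1860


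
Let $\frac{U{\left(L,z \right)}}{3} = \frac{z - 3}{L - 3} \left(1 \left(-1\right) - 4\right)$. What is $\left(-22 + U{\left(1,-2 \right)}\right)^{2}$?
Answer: $\frac{14161}{4} \approx 3540.3$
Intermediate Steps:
$U{\left(L,z \right)} = - \frac{15 \left(-3 + z\right)}{-3 + L}$ ($U{\left(L,z \right)} = 3 \frac{z - 3}{L - 3} \left(1 \left(-1\right) - 4\right) = 3 \frac{-3 + z}{-3 + L} \left(-1 - 4\right) = 3 \frac{-3 + z}{-3 + L} \left(-5\right) = 3 \left(- \frac{5 \left(-3 + z\right)}{-3 + L}\right) = - \frac{15 \left(-3 + z\right)}{-3 + L}$)
$\left(-22 + U{\left(1,-2 \right)}\right)^{2} = \left(-22 + \frac{15 \left(3 - -2\right)}{-3 + 1}\right)^{2} = \left(-22 + \frac{15 \left(3 + 2\right)}{-2}\right)^{2} = \left(-22 + 15 \left(- \frac{1}{2}\right) 5\right)^{2} = \left(-22 - \frac{75}{2}\right)^{2} = \left(- \frac{119}{2}\right)^{2} = \frac{14161}{4}$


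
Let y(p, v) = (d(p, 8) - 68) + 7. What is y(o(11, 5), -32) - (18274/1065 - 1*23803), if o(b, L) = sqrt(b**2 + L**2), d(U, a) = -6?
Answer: 25260566/1065 ≈ 23719.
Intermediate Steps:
o(b, L) = sqrt(L**2 + b**2)
y(p, v) = -67 (y(p, v) = (-6 - 68) + 7 = -74 + 7 = -67)
y(o(11, 5), -32) - (18274/1065 - 1*23803) = -67 - (18274/1065 - 1*23803) = -67 - (18274*(1/1065) - 23803) = -67 - (18274/1065 - 23803) = -67 - 1*(-25331921/1065) = -67 + 25331921/1065 = 25260566/1065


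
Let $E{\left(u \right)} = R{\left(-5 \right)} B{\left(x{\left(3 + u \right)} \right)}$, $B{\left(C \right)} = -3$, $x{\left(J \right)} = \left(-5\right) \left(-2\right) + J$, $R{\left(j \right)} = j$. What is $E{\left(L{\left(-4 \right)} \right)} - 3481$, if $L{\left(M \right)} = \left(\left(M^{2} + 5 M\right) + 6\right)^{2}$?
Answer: $-3466$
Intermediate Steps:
$L{\left(M \right)} = \left(6 + M^{2} + 5 M\right)^{2}$
$x{\left(J \right)} = 10 + J$
$E{\left(u \right)} = 15$ ($E{\left(u \right)} = \left(-5\right) \left(-3\right) = 15$)
$E{\left(L{\left(-4 \right)} \right)} - 3481 = 15 - 3481 = -3466$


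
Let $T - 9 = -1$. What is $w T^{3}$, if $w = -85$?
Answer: $-43520$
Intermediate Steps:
$T = 8$ ($T = 9 - 1 = 8$)
$w T^{3} = - 85 \cdot 8^{3} = \left(-85\right) 512 = -43520$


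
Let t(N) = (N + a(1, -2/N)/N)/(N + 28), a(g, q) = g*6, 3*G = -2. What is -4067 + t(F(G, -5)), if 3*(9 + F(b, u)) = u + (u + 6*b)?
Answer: -7171856/1763 ≈ -4068.0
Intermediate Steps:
G = -⅔ (G = (⅓)*(-2) = -⅔ ≈ -0.66667)
a(g, q) = 6*g
F(b, u) = -9 + 2*b + 2*u/3 (F(b, u) = -9 + (u + (u + 6*b))/3 = -9 + (2*u + 6*b)/3 = -9 + (2*b + 2*u/3) = -9 + 2*b + 2*u/3)
t(N) = (N + 6/N)/(28 + N) (t(N) = (N + (6*1)/N)/(N + 28) = (N + 6/N)/(28 + N))
-4067 + t(F(G, -5)) = -4067 + (6 + (-9 + 2*(-⅔) + (⅔)*(-5))²)/((-9 + 2*(-⅔) + (⅔)*(-5))*(28 + (-9 + 2*(-⅔) + (⅔)*(-5)))) = -4067 + (6 + (-9 - 4/3 - 10/3)²)/((-9 - 4/3 - 10/3)*(28 + (-9 - 4/3 - 10/3))) = -4067 + (6 + (-41/3)²)/((-41/3)*(28 - 41/3)) = -4067 - 3*(6 + 1681/9)/(41*43/3) = -4067 - 3/41*3/43*1735/9 = -4067 - 1735/1763 = -7171856/1763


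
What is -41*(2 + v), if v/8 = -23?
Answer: 7462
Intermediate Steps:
v = -184 (v = 8*(-23) = -184)
-41*(2 + v) = -41*(2 - 184) = -41*(-182) = -1*(-7462) = 7462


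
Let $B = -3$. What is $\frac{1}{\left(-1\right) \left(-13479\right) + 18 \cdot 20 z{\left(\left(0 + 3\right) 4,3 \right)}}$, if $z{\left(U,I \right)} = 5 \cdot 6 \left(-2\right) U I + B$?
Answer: $- \frac{1}{765201} \approx -1.3068 \cdot 10^{-6}$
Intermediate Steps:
$z{\left(U,I \right)} = -3 - 60 I U$ ($z{\left(U,I \right)} = 5 \cdot 6 \left(-2\right) U I - 3 = 30 \left(-2\right) U I - 3 = - 60 U I - 3 = - 60 I U - 3 = -3 - 60 I U$)
$\frac{1}{\left(-1\right) \left(-13479\right) + 18 \cdot 20 z{\left(\left(0 + 3\right) 4,3 \right)}} = \frac{1}{\left(-1\right) \left(-13479\right) + 18 \cdot 20 \left(-3 - 180 \left(0 + 3\right) 4\right)} = \frac{1}{13479 + 360 \left(-3 - 180 \cdot 3 \cdot 4\right)} = \frac{1}{13479 + 360 \left(-3 - 180 \cdot 12\right)} = \frac{1}{13479 + 360 \left(-3 - 2160\right)} = \frac{1}{13479 + 360 \left(-2163\right)} = \frac{1}{13479 - 778680} = \frac{1}{-765201} = - \frac{1}{765201}$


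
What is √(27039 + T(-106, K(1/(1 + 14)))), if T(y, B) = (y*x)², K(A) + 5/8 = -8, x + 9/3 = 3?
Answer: √27039 ≈ 164.44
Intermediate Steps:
x = 0 (x = -3 + 3 = 0)
K(A) = -69/8 (K(A) = -5/8 - 8 = -69/8)
T(y, B) = 0 (T(y, B) = (y*0)² = 0² = 0)
√(27039 + T(-106, K(1/(1 + 14)))) = √(27039 + 0) = √27039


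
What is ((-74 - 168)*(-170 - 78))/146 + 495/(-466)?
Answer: 13947593/34018 ≈ 410.01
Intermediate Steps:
((-74 - 168)*(-170 - 78))/146 + 495/(-466) = -242*(-248)*(1/146) + 495*(-1/466) = 60016*(1/146) - 495/466 = 30008/73 - 495/466 = 13947593/34018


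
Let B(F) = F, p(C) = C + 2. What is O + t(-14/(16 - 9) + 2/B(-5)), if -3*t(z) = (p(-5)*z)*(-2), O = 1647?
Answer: 8259/5 ≈ 1651.8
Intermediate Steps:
p(C) = 2 + C
t(z) = -2*z (t(z) = -(2 - 5)*z*(-2)/3 = -(-3*z)*(-2)/3 = -2*z)
O + t(-14/(16 - 9) + 2/B(-5)) = 1647 - 2*(-14/(16 - 9) + 2/(-5)) = 1647 - 2*(-14/7 + 2*(-⅕)) = 1647 - 2*(-14*⅐ - ⅖) = 1647 - 2*(-2 - ⅖) = 1647 - 2*(-12/5) = 1647 + 24/5 = 8259/5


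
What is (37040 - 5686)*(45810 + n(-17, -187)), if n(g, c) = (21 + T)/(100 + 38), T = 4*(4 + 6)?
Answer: 99107501357/69 ≈ 1.4363e+9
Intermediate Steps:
T = 40 (T = 4*10 = 40)
n(g, c) = 61/138 (n(g, c) = (21 + 40)/(100 + 38) = 61/138)
(37040 - 5686)*(45810 + n(-17, -187)) = (37040 - 5686)*(45810 + 61/138) = 31354*(6321841/138) = 99107501357/69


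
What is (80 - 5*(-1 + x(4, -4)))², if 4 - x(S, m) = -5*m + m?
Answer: 21025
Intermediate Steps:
x(S, m) = 4 + 4*m (x(S, m) = 4 - (-5*m + m) = 4 - (-4)*m = 4 + 4*m)
(80 - 5*(-1 + x(4, -4)))² = (80 - 5*(-1 + (4 + 4*(-4))))² = (80 - 5*(-1 + (4 - 16)))² = (80 - 5*(-1 - 12))² = (80 - 5*(-13))² = (80 + 65)² = 145² = 21025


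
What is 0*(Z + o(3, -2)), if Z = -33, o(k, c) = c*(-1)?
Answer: 0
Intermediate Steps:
o(k, c) = -c
0*(Z + o(3, -2)) = 0*(-33 - 1*(-2)) = 0*(-33 + 2) = 0*(-31) = 0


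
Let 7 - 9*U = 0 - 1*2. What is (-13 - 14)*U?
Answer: -27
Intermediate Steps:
U = 1 (U = 7/9 - (0 - 1*2)/9 = 7/9 - (0 - 2)/9 = 7/9 - ⅑*(-2) = 7/9 + 2/9 = 1)
(-13 - 14)*U = (-13 - 14)*1 = -27*1 = -27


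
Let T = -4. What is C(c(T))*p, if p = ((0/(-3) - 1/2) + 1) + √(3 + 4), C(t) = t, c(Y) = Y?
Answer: -2 - 4*√7 ≈ -12.583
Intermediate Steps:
p = ½ + √7 (p = ((0*(-⅓) - 1*½) + 1) + √7 = ((0 - ½) + 1) + √7 = (-½ + 1) + √7 = ½ + √7 ≈ 3.1458)
C(c(T))*p = -4*(½ + √7) = -2 - 4*√7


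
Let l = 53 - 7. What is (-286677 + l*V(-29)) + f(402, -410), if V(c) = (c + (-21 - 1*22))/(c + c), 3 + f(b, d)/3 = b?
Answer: -8277264/29 ≈ -2.8542e+5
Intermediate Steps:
f(b, d) = -9 + 3*b
l = 46
V(c) = (-43 + c)/(2*c) (V(c) = (c + (-21 - 22))/((2*c)) = (c - 43)*(1/(2*c)) = (-43 + c)*(1/(2*c)) = (-43 + c)/(2*c))
(-286677 + l*V(-29)) + f(402, -410) = (-286677 + 46*((½)*(-43 - 29)/(-29))) + (-9 + 3*402) = (-286677 + 46*((½)*(-1/29)*(-72))) + (-9 + 1206) = (-286677 + 46*(36/29)) + 1197 = (-286677 + 1656/29) + 1197 = -8311977/29 + 1197 = -8277264/29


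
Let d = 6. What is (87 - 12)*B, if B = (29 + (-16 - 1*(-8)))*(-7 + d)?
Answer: -1575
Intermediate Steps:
B = -21 (B = (29 + (-16 - 1*(-8)))*(-7 + 6) = (29 + (-16 + 8))*(-1) = (29 - 8)*(-1) = 21*(-1) = -21)
(87 - 12)*B = (87 - 12)*(-21) = 75*(-21) = -1575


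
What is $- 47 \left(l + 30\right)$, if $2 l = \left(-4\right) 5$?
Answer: $-940$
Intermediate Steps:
$l = -10$ ($l = \frac{\left(-4\right) 5}{2} = \frac{1}{2} \left(-20\right) = -10$)
$- 47 \left(l + 30\right) = - 47 \left(-10 + 30\right) = \left(-47\right) 20 = -940$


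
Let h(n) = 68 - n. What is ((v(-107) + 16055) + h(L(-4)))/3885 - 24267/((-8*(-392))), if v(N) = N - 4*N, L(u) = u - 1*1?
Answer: -2033011/580160 ≈ -3.5042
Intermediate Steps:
L(u) = -1 + u (L(u) = u - 1 = -1 + u)
v(N) = -3*N
((v(-107) + 16055) + h(L(-4)))/3885 - 24267/((-8*(-392))) = ((-3*(-107) + 16055) + (68 - (-1 - 4)))/3885 - 24267/((-8*(-392))) = ((321 + 16055) + (68 - 1*(-5)))*(1/3885) - 24267/3136 = (16376 + (68 + 5))*(1/3885) - 24267*1/3136 = (16376 + 73)*(1/3885) - 24267/3136 = 16449*(1/3885) - 24267/3136 = 5483/1295 - 24267/3136 = -2033011/580160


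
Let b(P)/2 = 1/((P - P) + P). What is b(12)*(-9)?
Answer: -3/2 ≈ -1.5000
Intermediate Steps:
b(P) = 2/P (b(P) = 2/((P - P) + P) = 2/(0 + P) = 2/P)
b(12)*(-9) = (2/12)*(-9) = (2*(1/12))*(-9) = (1/6)*(-9) = -3/2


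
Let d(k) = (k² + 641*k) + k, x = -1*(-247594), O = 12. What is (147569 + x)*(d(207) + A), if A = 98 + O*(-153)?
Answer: 68760337815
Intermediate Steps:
x = 247594
d(k) = k² + 642*k
A = -1738 (A = 98 + 12*(-153) = 98 - 1836 = -1738)
(147569 + x)*(d(207) + A) = (147569 + 247594)*(207*(642 + 207) - 1738) = 395163*(207*849 - 1738) = 395163*(175743 - 1738) = 395163*174005 = 68760337815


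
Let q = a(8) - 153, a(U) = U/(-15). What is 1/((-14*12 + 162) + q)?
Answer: -15/2393 ≈ -0.0062683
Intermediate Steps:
a(U) = -U/15 (a(U) = U*(-1/15) = -U/15)
q = -2303/15 (q = -1/15*8 - 153 = -8/15 - 153 = -2303/15 ≈ -153.53)
1/((-14*12 + 162) + q) = 1/((-14*12 + 162) - 2303/15) = 1/((-168 + 162) - 2303/15) = 1/(-6 - 2303/15) = 1/(-2393/15) = -15/2393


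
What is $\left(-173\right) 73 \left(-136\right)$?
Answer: $1717544$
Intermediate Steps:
$\left(-173\right) 73 \left(-136\right) = \left(-12629\right) \left(-136\right) = 1717544$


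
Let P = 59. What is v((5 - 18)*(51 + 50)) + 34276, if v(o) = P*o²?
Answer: 101748447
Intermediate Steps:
v(o) = 59*o²
v((5 - 18)*(51 + 50)) + 34276 = 59*((5 - 18)*(51 + 50))² + 34276 = 59*(-13*101)² + 34276 = 59*(-1313)² + 34276 = 59*1723969 + 34276 = 101714171 + 34276 = 101748447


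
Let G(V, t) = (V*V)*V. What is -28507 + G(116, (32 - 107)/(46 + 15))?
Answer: 1532389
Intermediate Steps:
G(V, t) = V**3 (G(V, t) = V**2*V = V**3)
-28507 + G(116, (32 - 107)/(46 + 15)) = -28507 + 116**3 = -28507 + 1560896 = 1532389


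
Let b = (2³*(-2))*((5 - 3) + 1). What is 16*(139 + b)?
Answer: 1456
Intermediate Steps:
b = -48 (b = (8*(-2))*(2 + 1) = -16*3 = -48)
16*(139 + b) = 16*(139 - 48) = 16*91 = 1456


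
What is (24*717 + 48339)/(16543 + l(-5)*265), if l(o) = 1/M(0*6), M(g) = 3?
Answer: 196641/49894 ≈ 3.9412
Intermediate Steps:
l(o) = ⅓ (l(o) = 1/3 = ⅓)
(24*717 + 48339)/(16543 + l(-5)*265) = (24*717 + 48339)/(16543 + (⅓)*265) = (17208 + 48339)/(16543 + 265/3) = 65547/(49894/3) = 65547*(3/49894) = 196641/49894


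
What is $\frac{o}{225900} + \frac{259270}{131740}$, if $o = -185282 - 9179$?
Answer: $\frac{1647540043}{1488003300} \approx 1.1072$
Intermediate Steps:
$o = -194461$
$\frac{o}{225900} + \frac{259270}{131740} = - \frac{194461}{225900} + \frac{259270}{131740} = \left(-194461\right) \frac{1}{225900} + 259270 \cdot \frac{1}{131740} = - \frac{194461}{225900} + \frac{25927}{13174} = \frac{1647540043}{1488003300}$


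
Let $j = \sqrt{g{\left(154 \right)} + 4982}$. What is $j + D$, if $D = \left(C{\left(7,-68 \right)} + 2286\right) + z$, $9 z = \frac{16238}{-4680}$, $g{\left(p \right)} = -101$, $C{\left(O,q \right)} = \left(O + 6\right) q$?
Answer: $\frac{29518001}{21060} + \sqrt{4881} \approx 1471.5$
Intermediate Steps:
$C{\left(O,q \right)} = q \left(6 + O\right)$ ($C{\left(O,q \right)} = \left(6 + O\right) q = q \left(6 + O\right)$)
$z = - \frac{8119}{21060}$ ($z = \frac{16238 \frac{1}{-4680}}{9} = \frac{16238 \left(- \frac{1}{4680}\right)}{9} = \frac{1}{9} \left(- \frac{8119}{2340}\right) = - \frac{8119}{21060} \approx -0.38552$)
$j = \sqrt{4881}$ ($j = \sqrt{-101 + 4982} = \sqrt{4881} \approx 69.864$)
$D = \frac{29518001}{21060}$ ($D = \left(- 68 \left(6 + 7\right) + 2286\right) - \frac{8119}{21060} = \left(\left(-68\right) 13 + 2286\right) - \frac{8119}{21060} = \left(-884 + 2286\right) - \frac{8119}{21060} = 1402 - \frac{8119}{21060} = \frac{29518001}{21060} \approx 1401.6$)
$j + D = \sqrt{4881} + \frac{29518001}{21060} = \frac{29518001}{21060} + \sqrt{4881}$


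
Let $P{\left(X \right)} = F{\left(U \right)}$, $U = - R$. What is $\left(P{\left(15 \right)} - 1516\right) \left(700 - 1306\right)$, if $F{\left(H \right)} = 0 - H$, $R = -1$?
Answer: $919302$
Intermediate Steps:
$U = 1$ ($U = \left(-1\right) \left(-1\right) = 1$)
$F{\left(H \right)} = - H$
$P{\left(X \right)} = -1$ ($P{\left(X \right)} = \left(-1\right) 1 = -1$)
$\left(P{\left(15 \right)} - 1516\right) \left(700 - 1306\right) = \left(-1 - 1516\right) \left(700 - 1306\right) = \left(-1517\right) \left(-606\right) = 919302$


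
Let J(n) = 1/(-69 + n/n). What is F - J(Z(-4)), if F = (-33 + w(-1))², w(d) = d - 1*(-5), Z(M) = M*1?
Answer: 57189/68 ≈ 841.01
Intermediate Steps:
Z(M) = M
w(d) = 5 + d (w(d) = d + 5 = 5 + d)
J(n) = -1/68 (J(n) = 1/(-69 + 1) = 1/(-68) = -1/68)
F = 841 (F = (-33 + (5 - 1))² = (-33 + 4)² = (-29)² = 841)
F - J(Z(-4)) = 841 - 1*(-1/68) = 841 + 1/68 = 57189/68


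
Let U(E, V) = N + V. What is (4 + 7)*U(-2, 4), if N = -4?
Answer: 0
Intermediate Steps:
U(E, V) = -4 + V
(4 + 7)*U(-2, 4) = (4 + 7)*(-4 + 4) = 11*0 = 0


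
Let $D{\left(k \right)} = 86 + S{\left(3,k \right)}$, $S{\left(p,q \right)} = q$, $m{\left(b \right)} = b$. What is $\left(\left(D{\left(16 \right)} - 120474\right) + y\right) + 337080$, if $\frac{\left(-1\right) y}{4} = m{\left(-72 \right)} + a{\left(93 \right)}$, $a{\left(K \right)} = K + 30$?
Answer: $216504$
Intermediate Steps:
$a{\left(K \right)} = 30 + K$
$D{\left(k \right)} = 86 + k$
$y = -204$ ($y = - 4 \left(-72 + \left(30 + 93\right)\right) = - 4 \left(-72 + 123\right) = \left(-4\right) 51 = -204$)
$\left(\left(D{\left(16 \right)} - 120474\right) + y\right) + 337080 = \left(\left(\left(86 + 16\right) - 120474\right) - 204\right) + 337080 = \left(\left(102 - 120474\right) - 204\right) + 337080 = \left(-120372 - 204\right) + 337080 = -120576 + 337080 = 216504$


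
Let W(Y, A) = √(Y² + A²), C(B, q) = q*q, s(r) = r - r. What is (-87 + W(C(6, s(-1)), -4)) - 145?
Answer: -228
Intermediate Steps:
s(r) = 0
C(B, q) = q²
W(Y, A) = √(A² + Y²)
(-87 + W(C(6, s(-1)), -4)) - 145 = (-87 + √((-4)² + (0²)²)) - 145 = (-87 + √(16 + 0²)) - 145 = (-87 + √(16 + 0)) - 145 = (-87 + √16) - 145 = (-87 + 4) - 145 = -83 - 145 = -228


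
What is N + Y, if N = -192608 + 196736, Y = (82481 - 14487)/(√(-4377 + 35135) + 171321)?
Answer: 121171975280298/29350854283 - 883922*√182/29350854283 ≈ 4128.4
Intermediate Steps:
Y = 67994/(171321 + 13*√182) (Y = 67994/(√30758 + 171321) = 67994/(13*√182 + 171321) = 67994/(171321 + 13*√182) ≈ 0.39647)
N = 4128
N + Y = 4128 + (11648800074/29350854283 - 883922*√182/29350854283) = 121171975280298/29350854283 - 883922*√182/29350854283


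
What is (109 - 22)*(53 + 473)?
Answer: 45762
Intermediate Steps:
(109 - 22)*(53 + 473) = 87*526 = 45762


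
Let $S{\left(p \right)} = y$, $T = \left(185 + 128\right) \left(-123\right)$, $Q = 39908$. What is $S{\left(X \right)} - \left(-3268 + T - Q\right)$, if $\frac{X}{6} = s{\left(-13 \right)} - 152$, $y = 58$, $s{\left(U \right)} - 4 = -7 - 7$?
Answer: $81733$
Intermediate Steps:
$s{\left(U \right)} = -10$ ($s{\left(U \right)} = 4 - 14 = -10$)
$T = -38499$ ($T = 313 \left(-123\right) = -38499$)
$X = -972$ ($X = 6 \left(-10 - 152\right) = 6 \left(-162\right) = -972$)
$S{\left(p \right)} = 58$
$S{\left(X \right)} - \left(-3268 + T - Q\right) = 58 + \left(\left(\left(-65463 + 39908\right) + 68731\right) - -38499\right) = 58 + \left(\left(-25555 + 68731\right) + 38499\right) = 58 + \left(43176 + 38499\right) = 58 + 81675 = 81733$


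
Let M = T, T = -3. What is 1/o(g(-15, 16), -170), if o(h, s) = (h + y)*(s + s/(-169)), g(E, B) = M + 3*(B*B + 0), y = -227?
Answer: -169/15365280 ≈ -1.0999e-5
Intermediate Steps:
M = -3
g(E, B) = -3 + 3*B² (g(E, B) = -3 + 3*(B*B + 0) = -3 + 3*(B² + 0) = -3 + 3*B²)
o(h, s) = 168*s*(-227 + h)/169 (o(h, s) = (h - 227)*(s + s/(-169)) = (-227 + h)*(s + s*(-1/169)) = (-227 + h)*(s - s/169) = (-227 + h)*(168*s/169) = 168*s*(-227 + h)/169)
1/o(g(-15, 16), -170) = 1/((168/169)*(-170)*(-227 + (-3 + 3*16²))) = 1/((168/169)*(-170)*(-227 + (-3 + 3*256))) = 1/((168/169)*(-170)*(-227 + (-3 + 768))) = 1/((168/169)*(-170)*(-227 + 765)) = 1/((168/169)*(-170)*538) = 1/(-15365280/169) = -169/15365280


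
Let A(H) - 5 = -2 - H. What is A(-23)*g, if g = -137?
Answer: -3562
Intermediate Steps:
A(H) = 3 - H (A(H) = 5 + (-2 - H) = 3 - H)
A(-23)*g = (3 - 1*(-23))*(-137) = (3 + 23)*(-137) = 26*(-137) = -3562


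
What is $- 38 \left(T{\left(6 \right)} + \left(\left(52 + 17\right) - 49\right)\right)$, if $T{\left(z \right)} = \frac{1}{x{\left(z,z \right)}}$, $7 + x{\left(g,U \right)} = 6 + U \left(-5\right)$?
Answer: $- \frac{23522}{31} \approx -758.77$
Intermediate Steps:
$x{\left(g,U \right)} = -1 - 5 U$ ($x{\left(g,U \right)} = -7 + \left(6 + U \left(-5\right)\right) = -7 - \left(-6 + 5 U\right) = -1 - 5 U$)
$T{\left(z \right)} = \frac{1}{-1 - 5 z}$
$- 38 \left(T{\left(6 \right)} + \left(\left(52 + 17\right) - 49\right)\right) = - 38 \left(- \frac{1}{1 + 5 \cdot 6} + \left(\left(52 + 17\right) - 49\right)\right) = - 38 \left(- \frac{1}{1 + 30} + \left(69 - 49\right)\right) = - 38 \left(- \frac{1}{31} + 20\right) = \left(-38\right) \frac{619}{31} = - \frac{23522}{31}$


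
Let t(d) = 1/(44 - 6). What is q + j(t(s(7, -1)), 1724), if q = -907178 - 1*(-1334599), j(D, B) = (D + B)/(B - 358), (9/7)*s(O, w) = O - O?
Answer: 22186634781/51908 ≈ 4.2742e+5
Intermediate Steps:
s(O, w) = 0 (s(O, w) = 7*(O - O)/9 = (7/9)*0 = 0)
t(d) = 1/38
j(D, B) = (B + D)/(-358 + B)
q = 427421 (q = -907178 + 1334599 = 427421)
q + j(t(s(7, -1)), 1724) = 427421 + (1724 + 1/38)/(-358 + 1724) = 427421 + (65513/38)/1366 = 427421 + (1/1366)*(65513/38) = 427421 + 65513/51908 = 22186634781/51908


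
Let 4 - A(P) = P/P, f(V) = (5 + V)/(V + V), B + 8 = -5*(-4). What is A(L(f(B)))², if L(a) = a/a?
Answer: 9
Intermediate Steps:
B = 12 (B = -8 - 5*(-4) = -8 + 20 = 12)
f(V) = (5 + V)/(2*V) (f(V) = (5 + V)/((2*V)) = (5 + V)*(1/(2*V)) = (5 + V)/(2*V))
L(a) = 1
A(P) = 3 (A(P) = 4 - P/P = 4 - 1*1 = 4 - 1 = 3)
A(L(f(B)))² = 3² = 9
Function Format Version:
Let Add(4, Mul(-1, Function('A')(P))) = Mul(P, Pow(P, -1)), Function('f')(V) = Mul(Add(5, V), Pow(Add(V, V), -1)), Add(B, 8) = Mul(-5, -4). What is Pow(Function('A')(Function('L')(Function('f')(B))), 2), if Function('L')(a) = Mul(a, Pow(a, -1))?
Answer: 9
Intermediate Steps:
B = 12 (B = Add(-8, Mul(-5, -4)) = Add(-8, 20) = 12)
Function('f')(V) = Mul(Rational(1, 2), Pow(V, -1), Add(5, V)) (Function('f')(V) = Mul(Add(5, V), Pow(Mul(2, V), -1)) = Mul(Add(5, V), Mul(Rational(1, 2), Pow(V, -1))) = Mul(Rational(1, 2), Pow(V, -1), Add(5, V)))
Function('L')(a) = 1
Function('A')(P) = 3 (Function('A')(P) = Add(4, Mul(-1, Mul(P, Pow(P, -1)))) = Add(4, Mul(-1, 1)) = Add(4, -1) = 3)
Pow(Function('A')(Function('L')(Function('f')(B))), 2) = Pow(3, 2) = 9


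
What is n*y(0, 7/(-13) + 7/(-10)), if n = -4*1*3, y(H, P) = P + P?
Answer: 1932/65 ≈ 29.723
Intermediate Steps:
y(H, P) = 2*P
n = -12 (n = -4*3 = -12)
n*y(0, 7/(-13) + 7/(-10)) = -24*(7/(-13) + 7/(-10)) = -24*(7*(-1/13) + 7*(-⅒)) = -24*(-7/13 - 7/10) = -24*(-161)/130 = -12*(-161/65) = 1932/65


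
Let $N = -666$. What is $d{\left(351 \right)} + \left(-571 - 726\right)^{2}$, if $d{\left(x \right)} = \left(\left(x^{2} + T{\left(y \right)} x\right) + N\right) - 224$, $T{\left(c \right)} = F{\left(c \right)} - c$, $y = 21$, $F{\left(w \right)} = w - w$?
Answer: $1797149$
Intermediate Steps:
$F{\left(w \right)} = 0$
$T{\left(c \right)} = - c$ ($T{\left(c \right)} = 0 - c = - c$)
$d{\left(x \right)} = -890 + x^{2} - 21 x$ ($d{\left(x \right)} = \left(\left(x^{2} + \left(-1\right) 21 x\right) - 666\right) - 224 = \left(\left(x^{2} - 21 x\right) - 666\right) - 224 = \left(-666 + x^{2} - 21 x\right) - 224 = -890 + x^{2} - 21 x$)
$d{\left(351 \right)} + \left(-571 - 726\right)^{2} = \left(-890 + 351^{2} - 7371\right) + \left(-571 - 726\right)^{2} = \left(-890 + 123201 - 7371\right) + \left(-1297\right)^{2} = 114940 + 1682209 = 1797149$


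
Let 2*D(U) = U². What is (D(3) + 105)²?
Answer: 47961/4 ≈ 11990.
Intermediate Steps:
D(U) = U²/2
(D(3) + 105)² = ((½)*3² + 105)² = ((½)*9 + 105)² = (9/2 + 105)² = (219/2)² = 47961/4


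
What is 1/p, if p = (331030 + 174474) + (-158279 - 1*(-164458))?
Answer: 1/511683 ≈ 1.9543e-6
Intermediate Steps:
p = 511683 (p = 505504 + (-158279 + 164458) = 505504 + 6179 = 511683)
1/p = 1/511683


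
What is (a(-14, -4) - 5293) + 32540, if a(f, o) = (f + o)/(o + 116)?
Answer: 1525823/56 ≈ 27247.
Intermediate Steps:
a(f, o) = (f + o)/(116 + o)
(a(-14, -4) - 5293) + 32540 = ((-14 - 4)/(116 - 4) - 5293) + 32540 = (-18/112 - 5293) + 32540 = ((1/112)*(-18) - 5293) + 32540 = (-9/56 - 5293) + 32540 = -296417/56 + 32540 = 1525823/56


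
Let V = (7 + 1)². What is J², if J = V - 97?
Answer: 1089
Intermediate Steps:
V = 64 (V = 8² = 64)
J = -33 (J = 64 - 97 = -33)
J² = (-33)² = 1089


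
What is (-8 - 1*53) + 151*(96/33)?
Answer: 4161/11 ≈ 378.27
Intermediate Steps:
(-8 - 1*53) + 151*(96/33) = (-8 - 53) + 151*(96*(1/33)) = -61 + 151*(32/11) = -61 + 4832/11 = 4161/11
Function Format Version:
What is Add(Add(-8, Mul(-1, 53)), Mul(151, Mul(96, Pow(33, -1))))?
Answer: Rational(4161, 11) ≈ 378.27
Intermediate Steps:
Add(Add(-8, Mul(-1, 53)), Mul(151, Mul(96, Pow(33, -1)))) = Add(Add(-8, -53), Mul(151, Mul(96, Rational(1, 33)))) = Add(-61, Mul(151, Rational(32, 11))) = Add(-61, Rational(4832, 11)) = Rational(4161, 11)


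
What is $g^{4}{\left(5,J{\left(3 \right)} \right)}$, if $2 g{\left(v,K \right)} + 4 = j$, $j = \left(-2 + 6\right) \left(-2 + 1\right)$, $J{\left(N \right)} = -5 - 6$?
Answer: $256$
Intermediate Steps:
$J{\left(N \right)} = -11$ ($J{\left(N \right)} = -5 - 6 = -11$)
$j = -4$ ($j = 4 \left(-1\right) = -4$)
$g{\left(v,K \right)} = -4$ ($g{\left(v,K \right)} = -2 + \frac{1}{2} \left(-4\right) = -2 - 2 = -4$)
$g^{4}{\left(5,J{\left(3 \right)} \right)} = \left(-4\right)^{4} = 256$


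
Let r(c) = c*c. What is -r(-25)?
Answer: -625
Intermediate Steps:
r(c) = c**2
-r(-25) = -1*(-25)**2 = -1*625 = -625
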